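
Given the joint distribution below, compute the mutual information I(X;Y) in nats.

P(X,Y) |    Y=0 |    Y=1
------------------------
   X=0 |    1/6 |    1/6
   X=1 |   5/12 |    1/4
0.0071 nats

Mutual information: I(X;Y) = H(X) + H(Y) - H(X,Y)

Marginals:
P(X) = (1/3, 2/3), H(X) = 0.6365 nats
P(Y) = (7/12, 5/12), H(Y) = 0.6792 nats

Joint entropy: H(X,Y) = 1.3086 nats

I(X;Y) = 0.6365 + 0.6792 - 1.3086 = 0.0071 nats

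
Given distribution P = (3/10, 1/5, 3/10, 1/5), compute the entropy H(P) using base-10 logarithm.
0.5933 dits

Shannon entropy is H(X) = -Σ p(x) log p(x).

For P = (3/10, 1/5, 3/10, 1/5):
H = -3/10 × log_10(3/10) -1/5 × log_10(1/5) -3/10 × log_10(3/10) -1/5 × log_10(1/5)
H = 0.5933 dits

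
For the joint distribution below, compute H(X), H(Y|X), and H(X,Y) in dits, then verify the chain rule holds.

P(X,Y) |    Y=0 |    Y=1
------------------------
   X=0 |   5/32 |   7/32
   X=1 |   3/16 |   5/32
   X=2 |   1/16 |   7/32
H(X,Y) = 0.7523, H(X) = 0.4741, H(Y|X) = 0.2782 (all in dits)

Chain rule: H(X,Y) = H(X) + H(Y|X)

Left side — joint entropy directly:
H(X,Y) = -Σ p(x,y) log p(x,y) = 0.7523 dits

Right side — compute H(Y|X) from the conditional distributions:
P(X) = (3/8, 11/32, 9/32), so H(X) = 0.4741 dits
H(Y|X) = Σ_x P(X=x) · H(Y|X=x):
  P(Y|X=0) = (5/12, 7/12), H(Y|X=0) = 0.2950, weight P(X=0) = 3/8
  P(Y|X=1) = (6/11, 5/11), H(Y|X=1) = 0.2992, weight P(X=1) = 11/32
  P(Y|X=2) = (2/9, 7/9), H(Y|X=2) = 0.2300, weight P(X=2) = 9/32
H(Y|X) = 0.2782 dits

H(X) + H(Y|X) = 0.4741 + 0.2782 = 0.7523 dits

Both sides equal 0.7523 dits. ✓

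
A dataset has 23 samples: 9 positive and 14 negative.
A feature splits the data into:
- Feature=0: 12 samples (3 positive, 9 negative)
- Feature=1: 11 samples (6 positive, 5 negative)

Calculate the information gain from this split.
0.0670 bits

Information Gain = H(Y) - H(Y|Feature)

Before split:
P(positive) = 9/23 = 0.3913
H(Y) = 0.9656 bits

After split:
Feature=0: H = 0.8113 bits (weight = 12/23)
Feature=1: H = 0.9940 bits (weight = 11/23)
H(Y|Feature) = (12/23)×0.8113 + (11/23)×0.9940 = 0.8987 bits

Information Gain = 0.9656 - 0.8987 = 0.0670 bits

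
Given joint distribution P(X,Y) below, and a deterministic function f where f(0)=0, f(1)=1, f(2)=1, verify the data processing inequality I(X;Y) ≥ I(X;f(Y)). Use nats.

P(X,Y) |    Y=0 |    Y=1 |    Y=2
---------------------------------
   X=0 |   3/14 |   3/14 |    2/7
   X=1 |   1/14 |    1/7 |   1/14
I(X;Y) = 0.0185, I(X;f(Y)) = 0.0013, inequality holds: 0.0185 ≥ 0.0013

Data Processing Inequality: For any Markov chain X → Y → Z, we have I(X;Y) ≥ I(X;Z).

Here Z = f(Y) is a deterministic function of Y, forming X → Y → Z.

Original I(X;Y) = 0.0185 nats

After applying f:
P(X,Z) where Z=f(Y):
- P(X,Z=0) = P(X,Y=0)
- P(X,Z=1) = P(X,Y=1) + P(X,Y=2)

I(X;Z) = I(X;f(Y)) = 0.0013 nats

Verification: 0.0185 ≥ 0.0013 ✓

Information cannot be created by processing; the function f can only lose information about X.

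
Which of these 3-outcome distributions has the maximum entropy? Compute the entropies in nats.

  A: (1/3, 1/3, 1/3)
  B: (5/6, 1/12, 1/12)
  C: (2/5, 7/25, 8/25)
A

For a discrete distribution over n outcomes, entropy is maximized by the uniform distribution.

Computing entropies:
H(A) = 1.0986 nats
H(B) = 0.5661 nats
H(C) = 1.0876 nats

The uniform distribution (where all probabilities equal 1/3) achieves the maximum entropy of log_e(3) = 1.0986 nats.

Distribution A has the highest entropy.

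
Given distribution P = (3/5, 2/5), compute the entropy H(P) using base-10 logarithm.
0.2923 dits

Shannon entropy is H(X) = -Σ p(x) log p(x).

For P = (3/5, 2/5):
H = -3/5 × log_10(3/5) -2/5 × log_10(2/5)
H = 0.2923 dits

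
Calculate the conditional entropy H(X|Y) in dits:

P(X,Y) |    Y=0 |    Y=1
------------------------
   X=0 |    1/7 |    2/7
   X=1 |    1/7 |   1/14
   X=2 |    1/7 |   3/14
0.4463 dits

Using the chain rule: H(X|Y) = H(X,Y) - H(Y)

First, compute H(X,Y) = 0.7429 dits

Marginal P(Y) = (3/7, 4/7)
H(Y) = 0.2966 dits

H(X|Y) = H(X,Y) - H(Y) = 0.7429 - 0.2966 = 0.4463 dits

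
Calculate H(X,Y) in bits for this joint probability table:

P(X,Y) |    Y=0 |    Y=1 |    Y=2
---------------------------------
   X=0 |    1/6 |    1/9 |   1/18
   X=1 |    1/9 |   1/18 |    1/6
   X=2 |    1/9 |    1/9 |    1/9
3.0860 bits

Joint entropy is H(X,Y) = -Σ_{x,y} p(x,y) log p(x,y).

Summing over all non-zero entries:
H(X,Y) = -[1/6·log_2(1/6) + 1/9·log_2(1/9) + 1/18·log_2(1/18) + 1/9·log_2(1/9) + 1/18·log_2(1/18) + 1/6·log_2(1/6) + 1/9·log_2(1/9) + 1/9·log_2(1/9) + 1/9·log_2(1/9)]
H(X,Y) = 3.0860 bits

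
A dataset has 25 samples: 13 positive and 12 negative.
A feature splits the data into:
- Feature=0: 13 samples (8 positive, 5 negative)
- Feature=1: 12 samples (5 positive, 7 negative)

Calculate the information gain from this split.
0.0287 bits

Information Gain = H(Y) - H(Y|Feature)

Before split:
P(positive) = 13/25 = 0.5200
H(Y) = 0.9988 bits

After split:
Feature=0: H = 0.9612 bits (weight = 13/25)
Feature=1: H = 0.9799 bits (weight = 12/25)
H(Y|Feature) = (13/25)×0.9612 + (12/25)×0.9799 = 0.9702 bits

Information Gain = 0.9988 - 0.9702 = 0.0287 bits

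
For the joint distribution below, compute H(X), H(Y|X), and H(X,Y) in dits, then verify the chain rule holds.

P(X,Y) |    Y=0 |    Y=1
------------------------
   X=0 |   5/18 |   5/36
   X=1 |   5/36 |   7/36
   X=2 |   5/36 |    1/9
H(X,Y) = 0.7561, H(X) = 0.4680, H(Y|X) = 0.2881 (all in dits)

Chain rule: H(X,Y) = H(X) + H(Y|X)

Left side — joint entropy directly:
H(X,Y) = -Σ p(x,y) log p(x,y) = 0.7561 dits

Right side — compute H(Y|X) from the conditional distributions:
P(X) = (5/12, 1/3, 1/4), so H(X) = 0.4680 dits
H(Y|X) = Σ_x P(X=x) · H(Y|X=x):
  P(Y|X=0) = (2/3, 1/3), H(Y|X=0) = 0.2764, weight P(X=0) = 5/12
  P(Y|X=1) = (5/12, 7/12), H(Y|X=1) = 0.2950, weight P(X=1) = 1/3
  P(Y|X=2) = (5/9, 4/9), H(Y|X=2) = 0.2983, weight P(X=2) = 1/4
H(Y|X) = 0.2881 dits

H(X) + H(Y|X) = 0.4680 + 0.2881 = 0.7561 dits

Both sides equal 0.7561 dits. ✓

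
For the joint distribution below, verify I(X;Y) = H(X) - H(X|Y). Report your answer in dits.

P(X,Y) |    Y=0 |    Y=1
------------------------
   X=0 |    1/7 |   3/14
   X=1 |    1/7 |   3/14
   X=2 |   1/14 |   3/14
I(X;Y) = 0.0045 dits

Mutual information has multiple equivalent forms:
- I(X;Y) = H(X) - H(X|Y)
- I(X;Y) = H(Y) - H(Y|X)
- I(X;Y) = H(X) + H(Y) - H(X,Y)

Computing all quantities:
H(X) = 0.4748, H(Y) = 0.2831, H(X,Y) = 0.7534
H(X|Y) = 0.4703, H(Y|X) = 0.2786

Verification:
H(X) - H(X|Y) = 0.4748 - 0.4703 = 0.0045
H(Y) - H(Y|X) = 0.2831 - 0.2786 = 0.0045
H(X) + H(Y) - H(X,Y) = 0.4748 + 0.2831 - 0.7534 = 0.0045

All forms give I(X;Y) = 0.0045 dits. ✓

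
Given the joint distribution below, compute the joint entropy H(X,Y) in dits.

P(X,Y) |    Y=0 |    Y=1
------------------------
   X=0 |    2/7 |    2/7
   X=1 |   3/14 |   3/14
0.5976 dits

Joint entropy is H(X,Y) = -Σ_{x,y} p(x,y) log p(x,y).

Summing over all non-zero entries:
H(X,Y) = -[2/7·log_10(2/7) + 2/7·log_10(2/7) + 3/14·log_10(3/14) + 3/14·log_10(3/14)]
H(X,Y) = 0.5976 dits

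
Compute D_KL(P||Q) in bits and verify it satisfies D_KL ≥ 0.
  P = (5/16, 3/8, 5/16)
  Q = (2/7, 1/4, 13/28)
0.0813 bits

KL divergence satisfies the Gibbs inequality: D_KL(P||Q) ≥ 0 for all distributions P, Q.

D_KL(P||Q) = Σ p(x) log(p(x)/q(x))
Term by term:
  x=0: 5/16 × log_2[(5/16)/(2/7)] = 0.0404
  x=1: 3/8 × log_2[(3/8)/(1/4)] = 0.2194
  x=2: 5/16 × log_2[(5/16)/(13/28)] = -0.1785
D_KL(P||Q) = 0.0813 bits

D_KL(P||Q) = 0.0813 ≥ 0 ✓

This non-negativity is a fundamental property: relative entropy cannot be negative because it measures how different Q is from P.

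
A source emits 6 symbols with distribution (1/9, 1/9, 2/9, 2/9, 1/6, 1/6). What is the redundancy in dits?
0.0164 dits

Redundancy measures how far a source is from maximum entropy:
R = H_max - H(X)

Maximum entropy for 6 symbols: H_max = log_10(6) = 0.7782 dits
Actual entropy: H(X) = 0.7618 dits
Redundancy: R = 0.7782 - 0.7618 = 0.0164 dits

This redundancy represents potential for compression: the source could be compressed by 0.0164 dits per symbol.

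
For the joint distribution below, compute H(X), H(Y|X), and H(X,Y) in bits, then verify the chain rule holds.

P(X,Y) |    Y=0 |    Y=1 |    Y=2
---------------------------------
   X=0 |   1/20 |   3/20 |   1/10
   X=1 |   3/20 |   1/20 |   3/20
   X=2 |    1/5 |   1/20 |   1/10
H(X,Y) = 3.0087, H(X) = 1.5813, H(Y|X) = 1.4274 (all in bits)

Chain rule: H(X,Y) = H(X) + H(Y|X)

Left side — joint entropy directly:
H(X,Y) = -Σ p(x,y) log p(x,y) = 3.0087 bits

Right side — compute H(Y|X) from the conditional distributions:
P(X) = (3/10, 7/20, 7/20), so H(X) = 1.5813 bits
H(Y|X) = Σ_x P(X=x) · H(Y|X=x):
  P(Y|X=0) = (1/6, 1/2, 1/3), H(Y|X=0) = 1.4591, weight P(X=0) = 3/10
  P(Y|X=1) = (3/7, 1/7, 3/7), H(Y|X=1) = 1.4488, weight P(X=1) = 7/20
  P(Y|X=2) = (4/7, 1/7, 2/7), H(Y|X=2) = 1.3788, weight P(X=2) = 7/20
H(Y|X) = 1.4274 bits

H(X) + H(Y|X) = 1.5813 + 1.4274 = 3.0087 bits

Both sides equal 3.0087 bits. ✓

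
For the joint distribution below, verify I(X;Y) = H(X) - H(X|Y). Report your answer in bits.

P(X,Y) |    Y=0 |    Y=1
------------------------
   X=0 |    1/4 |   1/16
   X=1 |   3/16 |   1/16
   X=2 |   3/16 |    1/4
I(X;Y) = 0.0950 bits

Mutual information has multiple equivalent forms:
- I(X;Y) = H(X) - H(X|Y)
- I(X;Y) = H(Y) - H(Y|X)
- I(X;Y) = H(X) + H(Y) - H(X,Y)

Computing all quantities:
H(X) = 1.5462, H(Y) = 0.9544, H(X,Y) = 2.4056
H(X|Y) = 1.4512, H(Y|X) = 0.8595

Verification:
H(X) - H(X|Y) = 1.5462 - 1.4512 = 0.0950
H(Y) - H(Y|X) = 0.9544 - 0.8595 = 0.0950
H(X) + H(Y) - H(X,Y) = 1.5462 + 0.9544 - 2.4056 = 0.0950

All forms give I(X;Y) = 0.0950 bits. ✓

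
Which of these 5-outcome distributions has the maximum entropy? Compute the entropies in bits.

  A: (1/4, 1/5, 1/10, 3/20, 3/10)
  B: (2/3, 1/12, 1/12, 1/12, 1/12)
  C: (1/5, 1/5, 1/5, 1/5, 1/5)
C

For a discrete distribution over n outcomes, entropy is maximized by the uniform distribution.

Computing entropies:
H(A) = 2.2282 bits
H(B) = 1.5850 bits
H(C) = 2.3219 bits

The uniform distribution (where all probabilities equal 1/5) achieves the maximum entropy of log_2(5) = 2.3219 bits.

Distribution C has the highest entropy.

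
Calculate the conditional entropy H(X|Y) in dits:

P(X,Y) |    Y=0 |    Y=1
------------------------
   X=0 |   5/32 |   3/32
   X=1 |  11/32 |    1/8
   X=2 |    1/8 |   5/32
0.4462 dits

Using the chain rule: H(X|Y) = H(X,Y) - H(Y)

First, compute H(X,Y) = 0.7335 dits

Marginal P(Y) = (5/8, 3/8)
H(Y) = 0.2873 dits

H(X|Y) = H(X,Y) - H(Y) = 0.7335 - 0.2873 = 0.4462 dits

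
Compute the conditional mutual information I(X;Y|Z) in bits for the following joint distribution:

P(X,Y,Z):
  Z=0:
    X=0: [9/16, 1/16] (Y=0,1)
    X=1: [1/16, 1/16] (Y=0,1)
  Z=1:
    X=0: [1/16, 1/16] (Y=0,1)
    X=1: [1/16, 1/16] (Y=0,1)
0.0694 bits

Conditional mutual information: I(X;Y|Z) = H(X|Z) + H(Y|Z) - H(X,Y|Z)

H(Z) = 0.8113
H(X,Z) = 1.5488 → H(X|Z) = 0.7375
H(Y,Z) = 1.5488 → H(Y|Z) = 0.7375
H(X,Y,Z) = 2.2169 → H(X,Y|Z) = 1.4056

I(X;Y|Z) = 0.7375 + 0.7375 - 1.4056 = 0.0694 bits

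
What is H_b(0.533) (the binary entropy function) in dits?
0.3001 dits

The binary entropy function is:
H(p) = -p log(p) - (1-p) log(1-p)

H(0.533) = -0.533 × log_10(0.533) - 0.467 × log_10(0.467)
H(0.533) = 0.3001 dits

Note: Binary entropy is maximized at p=0.5 (H=1 bit) and minimized at p=0 or p=1 (H=0).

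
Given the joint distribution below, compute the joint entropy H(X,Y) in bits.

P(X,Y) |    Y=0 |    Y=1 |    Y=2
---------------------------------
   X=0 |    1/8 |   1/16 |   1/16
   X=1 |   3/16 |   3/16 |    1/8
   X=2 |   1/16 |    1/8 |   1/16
3.0306 bits

Joint entropy is H(X,Y) = -Σ_{x,y} p(x,y) log p(x,y).

Summing over all non-zero entries:
H(X,Y) = -[1/8·log_2(1/8) + 1/16·log_2(1/16) + 1/16·log_2(1/16) + 3/16·log_2(3/16) + 3/16·log_2(3/16) + 1/8·log_2(1/8) + 1/16·log_2(1/16) + 1/8·log_2(1/8) + 1/16·log_2(1/16)]
H(X,Y) = 3.0306 bits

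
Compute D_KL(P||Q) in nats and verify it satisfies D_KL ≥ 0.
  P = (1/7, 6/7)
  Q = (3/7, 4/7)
0.1906 nats

KL divergence satisfies the Gibbs inequality: D_KL(P||Q) ≥ 0 for all distributions P, Q.

D_KL(P||Q) = Σ p(x) log(p(x)/q(x))
Term by term:
  x=0: 1/7 × log_e[(1/7)/(3/7)] = -0.1569
  x=1: 6/7 × log_e[(6/7)/(4/7)] = 0.3475
D_KL(P||Q) = 0.1906 nats

D_KL(P||Q) = 0.1906 ≥ 0 ✓

This non-negativity is a fundamental property: relative entropy cannot be negative because it measures how different Q is from P.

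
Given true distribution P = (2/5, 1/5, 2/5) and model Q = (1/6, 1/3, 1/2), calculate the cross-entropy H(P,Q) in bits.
1.7510 bits

Cross-entropy: H(P,Q) = -Σ p(x) log q(x)

Alternatively: H(P,Q) = H(P) + D_KL(P||Q)
H(P) = 1.5219 bits
D_KL(P||Q) = 0.2290 bits

H(P,Q) = 1.5219 + 0.2290 = 1.7510 bits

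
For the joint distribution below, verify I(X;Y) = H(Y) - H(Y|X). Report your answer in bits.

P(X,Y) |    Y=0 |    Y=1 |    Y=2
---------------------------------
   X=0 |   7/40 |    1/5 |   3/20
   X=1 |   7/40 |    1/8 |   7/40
I(X;Y) = 0.0122 bits

Mutual information has multiple equivalent forms:
- I(X;Y) = H(X) - H(X|Y)
- I(X;Y) = H(Y) - H(Y|X)
- I(X;Y) = H(X) + H(Y) - H(X,Y)

Computing all quantities:
H(X) = 0.9982, H(Y) = 1.5841, H(X,Y) = 2.5701
H(X|Y) = 0.9860, H(Y|X) = 1.5719

Verification:
H(X) - H(X|Y) = 0.9982 - 0.9860 = 0.0122
H(Y) - H(Y|X) = 1.5841 - 1.5719 = 0.0122
H(X) + H(Y) - H(X,Y) = 0.9982 + 1.5841 - 2.5701 = 0.0122

All forms give I(X;Y) = 0.0122 bits. ✓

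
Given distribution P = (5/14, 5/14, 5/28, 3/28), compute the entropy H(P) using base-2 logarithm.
1.8501 bits

Shannon entropy is H(X) = -Σ p(x) log p(x).

For P = (5/14, 5/14, 5/28, 3/28):
H = -5/14 × log_2(5/14) -5/14 × log_2(5/14) -5/28 × log_2(5/28) -3/28 × log_2(3/28)
H = 1.8501 bits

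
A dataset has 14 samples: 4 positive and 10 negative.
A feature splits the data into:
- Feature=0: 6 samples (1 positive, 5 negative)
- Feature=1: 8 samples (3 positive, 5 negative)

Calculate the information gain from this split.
0.0391 bits

Information Gain = H(Y) - H(Y|Feature)

Before split:
P(positive) = 4/14 = 0.2857
H(Y) = 0.8631 bits

After split:
Feature=0: H = 0.6500 bits (weight = 6/14)
Feature=1: H = 0.9544 bits (weight = 8/14)
H(Y|Feature) = (6/14)×0.6500 + (8/14)×0.9544 = 0.8240 bits

Information Gain = 0.8631 - 0.8240 = 0.0391 bits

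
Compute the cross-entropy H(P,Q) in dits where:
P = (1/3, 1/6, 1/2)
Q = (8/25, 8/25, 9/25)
0.4693 dits

Cross-entropy: H(P,Q) = -Σ p(x) log q(x)

Alternatively: H(P,Q) = H(P) + D_KL(P||Q)
H(P) = 0.4392 dits
D_KL(P||Q) = 0.0300 dits

H(P,Q) = 0.4392 + 0.0300 = 0.4693 dits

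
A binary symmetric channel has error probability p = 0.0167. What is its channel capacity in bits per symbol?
0.8775 bits

For a binary symmetric channel (BSC) with error probability p:
Capacity C = 1 - H(p) bits per symbol

where H(p) = -p log₂(p) - (1-p) log₂(1-p) is the binary entropy function.

H(0.0167) = 0.1225 bits
C = 1 - 0.1225 = 0.8775 bits per symbol

This means we can reliably transmit up to 0.8775 bits of information per channel use.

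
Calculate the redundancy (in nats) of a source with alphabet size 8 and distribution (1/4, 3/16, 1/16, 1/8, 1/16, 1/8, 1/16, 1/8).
0.1193 nats

Redundancy measures how far a source is from maximum entropy:
R = H_max - H(X)

Maximum entropy for 8 symbols: H_max = log_e(8) = 2.0794 nats
Actual entropy: H(X) = 1.9601 nats
Redundancy: R = 2.0794 - 1.9601 = 0.1193 nats

This redundancy represents potential for compression: the source could be compressed by 0.1193 nats per symbol.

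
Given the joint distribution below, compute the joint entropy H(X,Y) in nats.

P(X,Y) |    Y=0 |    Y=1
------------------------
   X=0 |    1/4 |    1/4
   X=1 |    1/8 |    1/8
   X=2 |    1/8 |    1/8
1.7329 nats

Joint entropy is H(X,Y) = -Σ_{x,y} p(x,y) log p(x,y).

Summing over all non-zero entries:
H(X,Y) = -[1/4·log_e(1/4) + 1/4·log_e(1/4) + 1/8·log_e(1/8) + 1/8·log_e(1/8) + 1/8·log_e(1/8) + 1/8·log_e(1/8)]
H(X,Y) = 1.7329 nats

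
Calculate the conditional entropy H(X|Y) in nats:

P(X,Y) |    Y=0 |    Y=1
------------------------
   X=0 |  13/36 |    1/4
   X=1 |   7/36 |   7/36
0.6643 nats

Using the chain rule: H(X|Y) = H(X,Y) - H(Y)

First, compute H(X,Y) = 1.3512 nats

Marginal P(Y) = (5/9, 4/9)
H(Y) = 0.6870 nats

H(X|Y) = H(X,Y) - H(Y) = 1.3512 - 0.6870 = 0.6643 nats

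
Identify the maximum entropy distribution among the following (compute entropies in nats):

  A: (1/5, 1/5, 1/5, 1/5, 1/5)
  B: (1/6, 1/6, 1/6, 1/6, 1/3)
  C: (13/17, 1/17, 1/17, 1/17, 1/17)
A

For a discrete distribution over n outcomes, entropy is maximized by the uniform distribution.

Computing entropies:
H(A) = 1.6094 nats
H(B) = 1.5607 nats
H(C) = 0.8718 nats

The uniform distribution (where all probabilities equal 1/5) achieves the maximum entropy of log_e(5) = 1.6094 nats.

Distribution A has the highest entropy.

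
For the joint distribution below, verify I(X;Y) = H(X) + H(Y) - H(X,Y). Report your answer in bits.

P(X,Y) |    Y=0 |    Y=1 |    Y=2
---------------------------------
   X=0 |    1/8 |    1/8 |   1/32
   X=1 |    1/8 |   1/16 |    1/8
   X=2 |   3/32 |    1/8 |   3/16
I(X;Y) = 0.0964 bits

Mutual information has multiple equivalent forms:
- I(X;Y) = H(X) - H(X|Y)
- I(X;Y) = H(Y) - H(Y|X)
- I(X;Y) = H(X) + H(Y) - H(X,Y)

Computing all quantities:
H(X) = 1.5671, H(Y) = 1.5835, H(X,Y) = 3.0542
H(X|Y) = 1.4707, H(Y|X) = 1.4872

Verification:
H(X) - H(X|Y) = 1.5671 - 1.4707 = 0.0964
H(Y) - H(Y|X) = 1.5835 - 1.4872 = 0.0964
H(X) + H(Y) - H(X,Y) = 1.5671 + 1.5835 - 3.0542 = 0.0964

All forms give I(X;Y) = 0.0964 bits. ✓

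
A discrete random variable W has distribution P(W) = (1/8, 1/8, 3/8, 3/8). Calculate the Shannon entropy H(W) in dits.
0.5452 dits

Shannon entropy is H(X) = -Σ p(x) log p(x).

For P = (1/8, 1/8, 3/8, 3/8):
H = -1/8 × log_10(1/8) -1/8 × log_10(1/8) -3/8 × log_10(3/8) -3/8 × log_10(3/8)
H = 0.5452 dits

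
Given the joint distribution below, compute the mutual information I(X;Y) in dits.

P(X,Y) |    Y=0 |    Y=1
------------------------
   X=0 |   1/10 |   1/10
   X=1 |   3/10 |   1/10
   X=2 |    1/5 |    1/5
0.0140 dits

Mutual information: I(X;Y) = H(X) + H(Y) - H(X,Y)

Marginals:
P(X) = (1/5, 2/5, 2/5), H(X) = 0.4581 dits
P(Y) = (3/5, 2/5), H(Y) = 0.2923 dits

Joint entropy: H(X,Y) = 0.7365 dits

I(X;Y) = 0.4581 + 0.2923 - 0.7365 = 0.0140 dits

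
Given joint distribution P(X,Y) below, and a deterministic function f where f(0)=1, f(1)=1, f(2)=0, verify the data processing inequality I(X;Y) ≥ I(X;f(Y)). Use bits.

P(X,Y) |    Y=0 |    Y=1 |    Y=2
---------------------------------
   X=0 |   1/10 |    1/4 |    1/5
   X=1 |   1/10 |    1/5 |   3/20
I(X;Y) = 0.0020, I(X;f(Y)) = 0.0007, inequality holds: 0.0020 ≥ 0.0007

Data Processing Inequality: For any Markov chain X → Y → Z, we have I(X;Y) ≥ I(X;Z).

Here Z = f(Y) is a deterministic function of Y, forming X → Y → Z.

Original I(X;Y) = 0.0020 bits

After applying f:
P(X,Z) where Z=f(Y):
- P(X,Z=0) = P(X,Y=2)
- P(X,Z=1) = P(X,Y=0) + P(X,Y=1)

I(X;Z) = I(X;f(Y)) = 0.0007 bits

Verification: 0.0020 ≥ 0.0007 ✓

Information cannot be created by processing; the function f can only lose information about X.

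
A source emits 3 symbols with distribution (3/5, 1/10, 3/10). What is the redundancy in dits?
0.0871 dits

Redundancy measures how far a source is from maximum entropy:
R = H_max - H(X)

Maximum entropy for 3 symbols: H_max = log_10(3) = 0.4771 dits
Actual entropy: H(X) = 0.3900 dits
Redundancy: R = 0.4771 - 0.3900 = 0.0871 dits

This redundancy represents potential for compression: the source could be compressed by 0.0871 dits per symbol.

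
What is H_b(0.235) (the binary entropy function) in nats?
0.5452 nats

The binary entropy function is:
H(p) = -p log(p) - (1-p) log(1-p)

H(0.235) = -0.235 × log_e(0.235) - 0.765 × log_e(0.765)
H(0.235) = 0.5452 nats

Note: Binary entropy is maximized at p=0.5 (H=1 bit) and minimized at p=0 or p=1 (H=0).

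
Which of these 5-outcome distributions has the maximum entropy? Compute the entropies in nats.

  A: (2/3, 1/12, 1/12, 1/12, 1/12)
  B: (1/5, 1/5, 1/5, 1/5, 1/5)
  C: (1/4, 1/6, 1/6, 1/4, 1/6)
B

For a discrete distribution over n outcomes, entropy is maximized by the uniform distribution.

Computing entropies:
H(A) = 1.0986 nats
H(B) = 1.6094 nats
H(C) = 1.5890 nats

The uniform distribution (where all probabilities equal 1/5) achieves the maximum entropy of log_e(5) = 1.6094 nats.

Distribution B has the highest entropy.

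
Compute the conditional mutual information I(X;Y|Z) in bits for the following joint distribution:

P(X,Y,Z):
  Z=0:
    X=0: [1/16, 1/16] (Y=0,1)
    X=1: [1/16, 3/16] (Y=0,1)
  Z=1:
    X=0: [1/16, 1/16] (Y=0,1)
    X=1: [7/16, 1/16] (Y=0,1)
0.0710 bits

Conditional mutual information: I(X;Y|Z) = H(X|Z) + H(Y|Z) - H(X,Y|Z)

H(Z) = 0.9544
H(X,Z) = 1.7500 → H(X|Z) = 0.7956
H(Y,Z) = 1.7500 → H(Y|Z) = 0.7956
H(X,Y,Z) = 2.4746 → H(X,Y|Z) = 1.5202

I(X;Y|Z) = 0.7956 + 0.7956 - 1.5202 = 0.0710 bits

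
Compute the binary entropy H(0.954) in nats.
0.1866 nats

The binary entropy function is:
H(p) = -p log(p) - (1-p) log(1-p)

H(0.954) = -0.954 × log_e(0.954) - 0.046 × log_e(0.046)
H(0.954) = 0.1866 nats

Note: Binary entropy is maximized at p=0.5 (H=1 bit) and minimized at p=0 or p=1 (H=0).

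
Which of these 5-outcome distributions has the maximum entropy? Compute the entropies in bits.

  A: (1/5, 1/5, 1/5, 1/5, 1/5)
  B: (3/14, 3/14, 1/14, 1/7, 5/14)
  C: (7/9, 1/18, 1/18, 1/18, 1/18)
A

For a discrete distribution over n outcomes, entropy is maximized by the uniform distribution.

Computing entropies:
H(A) = 2.3219 bits
H(B) = 2.1560 bits
H(C) = 1.2086 bits

The uniform distribution (where all probabilities equal 1/5) achieves the maximum entropy of log_2(5) = 2.3219 bits.

Distribution A has the highest entropy.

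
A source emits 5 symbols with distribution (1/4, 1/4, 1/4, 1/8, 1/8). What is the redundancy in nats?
0.0499 nats

Redundancy measures how far a source is from maximum entropy:
R = H_max - H(X)

Maximum entropy for 5 symbols: H_max = log_e(5) = 1.6094 nats
Actual entropy: H(X) = 1.5596 nats
Redundancy: R = 1.6094 - 1.5596 = 0.0499 nats

This redundancy represents potential for compression: the source could be compressed by 0.0499 nats per symbol.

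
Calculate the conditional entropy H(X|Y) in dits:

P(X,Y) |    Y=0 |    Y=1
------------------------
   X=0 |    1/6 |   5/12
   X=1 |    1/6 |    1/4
0.2919 dits

Using the chain rule: H(X|Y) = H(X,Y) - H(Y)

First, compute H(X,Y) = 0.5683 dits

Marginal P(Y) = (1/3, 2/3)
H(Y) = 0.2764 dits

H(X|Y) = H(X,Y) - H(Y) = 0.5683 - 0.2764 = 0.2919 dits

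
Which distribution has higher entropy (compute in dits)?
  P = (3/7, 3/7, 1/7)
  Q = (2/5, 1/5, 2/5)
Q

Computing entropies in dits:
H(P) = 0.4361
H(Q) = 0.4581

Distribution Q has higher entropy.

Intuition: The distribution closer to uniform (more spread out) has higher entropy.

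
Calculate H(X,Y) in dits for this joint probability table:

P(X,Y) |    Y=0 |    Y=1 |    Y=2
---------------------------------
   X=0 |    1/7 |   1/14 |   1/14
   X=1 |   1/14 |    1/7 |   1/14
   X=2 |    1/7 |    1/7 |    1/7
0.9311 dits

Joint entropy is H(X,Y) = -Σ_{x,y} p(x,y) log p(x,y).

Summing over all non-zero entries:
H(X,Y) = -[1/7·log_10(1/7) + 1/14·log_10(1/14) + 1/14·log_10(1/14) + 1/14·log_10(1/14) + 1/7·log_10(1/7) + 1/14·log_10(1/14) + 1/7·log_10(1/7) + 1/7·log_10(1/7) + 1/7·log_10(1/7)]
H(X,Y) = 0.9311 dits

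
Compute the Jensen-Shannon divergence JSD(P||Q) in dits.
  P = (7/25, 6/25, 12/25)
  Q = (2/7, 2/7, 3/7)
0.0008 dits

Jensen-Shannon divergence is:
JSD(P||Q) = 0.5 × D_KL(P||M) + 0.5 × D_KL(Q||M)
where M = 0.5 × (P + Q) is the mixture distribution.

M = 0.5 × (7/25, 6/25, 12/25) + 0.5 × (2/7, 2/7, 3/7) = (0.282857, 0.262857, 0.454286)

D_KL(P||M) = 0.0008 dits
D_KL(Q||M) = 0.0007 dits

JSD(P||Q) = 0.5 × 0.0008 + 0.5 × 0.0007 = 0.0008 dits

Unlike KL divergence, JSD is symmetric and bounded: 0 ≤ JSD ≤ log(2).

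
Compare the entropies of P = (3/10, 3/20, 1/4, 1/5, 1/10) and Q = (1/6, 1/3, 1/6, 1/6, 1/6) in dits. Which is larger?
Q

Computing entropies in dits:
H(P) = 0.6708
H(Q) = 0.6778

Distribution Q has higher entropy.

Intuition: The distribution closer to uniform (more spread out) has higher entropy.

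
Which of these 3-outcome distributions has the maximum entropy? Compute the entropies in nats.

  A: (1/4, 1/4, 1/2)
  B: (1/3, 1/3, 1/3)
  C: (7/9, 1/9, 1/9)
B

For a discrete distribution over n outcomes, entropy is maximized by the uniform distribution.

Computing entropies:
H(A) = 1.0397 nats
H(B) = 1.0986 nats
H(C) = 0.6837 nats

The uniform distribution (where all probabilities equal 1/3) achieves the maximum entropy of log_e(3) = 1.0986 nats.

Distribution B has the highest entropy.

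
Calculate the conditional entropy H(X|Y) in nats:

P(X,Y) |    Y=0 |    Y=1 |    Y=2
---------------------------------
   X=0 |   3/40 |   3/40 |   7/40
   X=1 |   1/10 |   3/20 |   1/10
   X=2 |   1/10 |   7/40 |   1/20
1.0369 nats

Using the chain rule: H(X|Y) = H(X,Y) - H(Y)

First, compute H(X,Y) = 2.1237 nats

Marginal P(Y) = (11/40, 2/5, 13/40)
H(Y) = 1.0868 nats

H(X|Y) = H(X,Y) - H(Y) = 2.1237 - 1.0868 = 1.0369 nats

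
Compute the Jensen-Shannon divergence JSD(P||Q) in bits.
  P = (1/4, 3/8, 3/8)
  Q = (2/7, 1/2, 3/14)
0.0233 bits

Jensen-Shannon divergence is:
JSD(P||Q) = 0.5 × D_KL(P||M) + 0.5 × D_KL(Q||M)
where M = 0.5 × (P + Q) is the mixture distribution.

M = 0.5 × (1/4, 3/8, 3/8) + 0.5 × (2/7, 1/2, 3/14) = (0.267857, 7/16, 0.294643)

D_KL(P||M) = 0.0222 bits
D_KL(Q||M) = 0.0245 bits

JSD(P||Q) = 0.5 × 0.0222 + 0.5 × 0.0245 = 0.0233 bits

Unlike KL divergence, JSD is symmetric and bounded: 0 ≤ JSD ≤ log(2).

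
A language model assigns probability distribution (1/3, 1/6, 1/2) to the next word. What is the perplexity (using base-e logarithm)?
2.7495

Perplexity is e^H (or exp(H) for natural log).

First, H = -Σ p log p = 1.0114 nats
Perplexity = e^1.0114 = 2.7495

Interpretation: The model's uncertainty is equivalent to choosing uniformly among 2.7 options.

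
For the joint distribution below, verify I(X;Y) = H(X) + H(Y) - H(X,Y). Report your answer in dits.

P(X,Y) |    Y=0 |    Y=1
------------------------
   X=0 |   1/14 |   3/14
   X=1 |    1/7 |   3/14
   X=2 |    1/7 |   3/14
I(X;Y) = 0.0045 dits

Mutual information has multiple equivalent forms:
- I(X;Y) = H(X) - H(X|Y)
- I(X;Y) = H(Y) - H(Y|X)
- I(X;Y) = H(X) + H(Y) - H(X,Y)

Computing all quantities:
H(X) = 0.4748, H(Y) = 0.2831, H(X,Y) = 0.7534
H(X|Y) = 0.4703, H(Y|X) = 0.2786

Verification:
H(X) - H(X|Y) = 0.4748 - 0.4703 = 0.0045
H(Y) - H(Y|X) = 0.2831 - 0.2786 = 0.0045
H(X) + H(Y) - H(X,Y) = 0.4748 + 0.2831 - 0.7534 = 0.0045

All forms give I(X;Y) = 0.0045 dits. ✓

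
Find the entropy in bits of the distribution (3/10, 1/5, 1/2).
1.4855 bits

Shannon entropy is H(X) = -Σ p(x) log p(x).

For P = (3/10, 1/5, 1/2):
H = -3/10 × log_2(3/10) -1/5 × log_2(1/5) -1/2 × log_2(1/2)
H = 1.4855 bits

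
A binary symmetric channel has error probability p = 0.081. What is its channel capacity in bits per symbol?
0.5943 bits

For a binary symmetric channel (BSC) with error probability p:
Capacity C = 1 - H(p) bits per symbol

where H(p) = -p log₂(p) - (1-p) log₂(1-p) is the binary entropy function.

H(0.081) = 0.4057 bits
C = 1 - 0.4057 = 0.5943 bits per symbol

This means we can reliably transmit up to 0.5943 bits of information per channel use.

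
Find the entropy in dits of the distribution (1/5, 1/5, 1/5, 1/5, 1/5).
0.6990 dits

Shannon entropy is H(X) = -Σ p(x) log p(x).

For P = (1/5, 1/5, 1/5, 1/5, 1/5):
H = -1/5 × log_10(1/5) -1/5 × log_10(1/5) -1/5 × log_10(1/5) -1/5 × log_10(1/5) -1/5 × log_10(1/5)
H = 0.6990 dits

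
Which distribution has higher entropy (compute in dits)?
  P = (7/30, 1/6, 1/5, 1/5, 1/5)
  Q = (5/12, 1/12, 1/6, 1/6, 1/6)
P

Computing entropies in dits:
H(P) = 0.6965
H(Q) = 0.6374

Distribution P has higher entropy.

Intuition: The distribution closer to uniform (more spread out) has higher entropy.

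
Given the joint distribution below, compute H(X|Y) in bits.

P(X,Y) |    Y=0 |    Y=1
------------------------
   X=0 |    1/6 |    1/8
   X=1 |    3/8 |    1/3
0.8698 bits

Using the chain rule: H(X|Y) = H(X,Y) - H(Y)

First, compute H(X,Y) = 1.8648 bits

Marginal P(Y) = (13/24, 11/24)
H(Y) = 0.9950 bits

H(X|Y) = H(X,Y) - H(Y) = 1.8648 - 0.9950 = 0.8698 bits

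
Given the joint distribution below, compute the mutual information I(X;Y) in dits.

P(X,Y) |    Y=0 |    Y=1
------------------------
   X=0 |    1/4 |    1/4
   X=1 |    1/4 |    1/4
0.0000 dits

Mutual information: I(X;Y) = H(X) + H(Y) - H(X,Y)

Marginals:
P(X) = (1/2, 1/2), H(X) = 0.3010 dits
P(Y) = (1/2, 1/2), H(Y) = 0.3010 dits

Joint entropy: H(X,Y) = 0.6021 dits

I(X;Y) = 0.3010 + 0.3010 - 0.6021 = 0.0000 dits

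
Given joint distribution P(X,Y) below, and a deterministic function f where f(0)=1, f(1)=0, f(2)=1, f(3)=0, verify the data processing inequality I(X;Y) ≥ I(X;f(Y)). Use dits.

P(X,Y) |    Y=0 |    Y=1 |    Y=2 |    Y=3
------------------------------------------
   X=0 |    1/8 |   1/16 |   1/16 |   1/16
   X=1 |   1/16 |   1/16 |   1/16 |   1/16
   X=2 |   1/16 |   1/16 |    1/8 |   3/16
I(X;Y) = 0.0212, I(X;f(Y)) = 0.0047, inequality holds: 0.0212 ≥ 0.0047

Data Processing Inequality: For any Markov chain X → Y → Z, we have I(X;Y) ≥ I(X;Z).

Here Z = f(Y) is a deterministic function of Y, forming X → Y → Z.

Original I(X;Y) = 0.0212 dits

After applying f:
P(X,Z) where Z=f(Y):
- P(X,Z=0) = P(X,Y=1) + P(X,Y=3)
- P(X,Z=1) = P(X,Y=0) + P(X,Y=2)

I(X;Z) = I(X;f(Y)) = 0.0047 dits

Verification: 0.0212 ≥ 0.0047 ✓

Information cannot be created by processing; the function f can only lose information about X.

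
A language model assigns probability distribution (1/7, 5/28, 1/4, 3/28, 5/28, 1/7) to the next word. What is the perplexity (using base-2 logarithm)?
5.7958

Perplexity is 2^H (or exp(H) for natural log).

First, H = -Σ p log p = 2.5350 bits
Perplexity = 2^2.5350 = 5.7958

Interpretation: The model's uncertainty is equivalent to choosing uniformly among 5.8 options.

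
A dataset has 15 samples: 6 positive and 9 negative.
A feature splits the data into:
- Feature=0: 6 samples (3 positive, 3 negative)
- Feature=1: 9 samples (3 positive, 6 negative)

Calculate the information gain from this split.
0.0200 bits

Information Gain = H(Y) - H(Y|Feature)

Before split:
P(positive) = 6/15 = 0.4000
H(Y) = 0.9710 bits

After split:
Feature=0: H = 1.0000 bits (weight = 6/15)
Feature=1: H = 0.9183 bits (weight = 9/15)
H(Y|Feature) = (6/15)×1.0000 + (9/15)×0.9183 = 0.9510 bits

Information Gain = 0.9710 - 0.9510 = 0.0200 bits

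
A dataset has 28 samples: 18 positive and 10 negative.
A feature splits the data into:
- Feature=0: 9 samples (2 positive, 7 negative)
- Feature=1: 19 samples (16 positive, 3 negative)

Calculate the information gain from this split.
0.2677 bits

Information Gain = H(Y) - H(Y|Feature)

Before split:
P(positive) = 18/28 = 0.6429
H(Y) = 0.9403 bits

After split:
Feature=0: H = 0.7642 bits (weight = 9/28)
Feature=1: H = 0.6292 bits (weight = 19/28)
H(Y|Feature) = (9/28)×0.7642 + (19/28)×0.6292 = 0.6726 bits

Information Gain = 0.9403 - 0.6726 = 0.2677 bits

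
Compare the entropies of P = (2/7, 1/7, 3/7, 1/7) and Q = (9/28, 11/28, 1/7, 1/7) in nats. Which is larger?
Q

Computing entropies in nats:
H(P) = 1.2770
H(Q) = 1.2878

Distribution Q has higher entropy.

Intuition: The distribution closer to uniform (more spread out) has higher entropy.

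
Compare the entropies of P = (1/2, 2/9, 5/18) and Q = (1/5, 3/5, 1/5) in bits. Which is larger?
P

Computing entropies in bits:
H(P) = 1.4955
H(Q) = 1.3710

Distribution P has higher entropy.

Intuition: The distribution closer to uniform (more spread out) has higher entropy.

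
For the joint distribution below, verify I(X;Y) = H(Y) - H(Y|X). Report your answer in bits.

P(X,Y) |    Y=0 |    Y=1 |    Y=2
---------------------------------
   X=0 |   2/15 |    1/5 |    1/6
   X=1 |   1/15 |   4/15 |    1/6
I(X;Y) = 0.0232 bits

Mutual information has multiple equivalent forms:
- I(X;Y) = H(X) - H(X|Y)
- I(X;Y) = H(Y) - H(Y|X)
- I(X;Y) = H(X) + H(Y) - H(X,Y)

Computing all quantities:
H(X) = 1.0000, H(Y) = 1.5058, H(X,Y) = 2.4826
H(X|Y) = 0.9768, H(Y|X) = 1.4826

Verification:
H(X) - H(X|Y) = 1.0000 - 0.9768 = 0.0232
H(Y) - H(Y|X) = 1.5058 - 1.4826 = 0.0232
H(X) + H(Y) - H(X,Y) = 1.0000 + 1.5058 - 2.4826 = 0.0232

All forms give I(X;Y) = 0.0232 bits. ✓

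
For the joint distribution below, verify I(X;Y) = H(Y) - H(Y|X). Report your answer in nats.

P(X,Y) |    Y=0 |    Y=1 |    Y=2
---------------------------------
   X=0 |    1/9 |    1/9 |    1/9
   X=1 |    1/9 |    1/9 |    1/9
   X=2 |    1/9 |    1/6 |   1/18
I(X;Y) = 0.0198 nats

Mutual information has multiple equivalent forms:
- I(X;Y) = H(X) - H(X|Y)
- I(X;Y) = H(Y) - H(Y|X)
- I(X;Y) = H(X) + H(Y) - H(X,Y)

Computing all quantities:
H(X) = 1.0986, H(Y) = 1.0893, H(X,Y) = 2.1682
H(X|Y) = 1.0788, H(Y|X) = 1.0695

Verification:
H(X) - H(X|Y) = 1.0986 - 1.0788 = 0.0198
H(Y) - H(Y|X) = 1.0893 - 1.0695 = 0.0198
H(X) + H(Y) - H(X,Y) = 1.0986 + 1.0893 - 2.1682 = 0.0198

All forms give I(X;Y) = 0.0198 nats. ✓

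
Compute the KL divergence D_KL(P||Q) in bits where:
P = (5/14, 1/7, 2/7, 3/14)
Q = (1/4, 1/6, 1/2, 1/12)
0.2133 bits

KL divergence: D_KL(P||Q) = Σ p(x) log(p(x)/q(x))

Computing term by term:
  x=0: 5/14 × log_2[(5/14)/(1/4)] = 5/14 × 0.5146 = 0.1838
  x=1: 1/7 × log_2[(1/7)/(1/6)] = 1/7 × -0.2224 = -0.0318
  x=2: 2/7 × log_2[(2/7)/(1/2)] = 2/7 × -0.8074 = -0.2307
  x=3: 3/14 × log_2[(3/14)/(1/12)] = 3/14 × 1.3626 = 0.2920

D_KL(P||Q) = 0.2133 bits

Note: KL divergence is always non-negative and equals 0 iff P = Q.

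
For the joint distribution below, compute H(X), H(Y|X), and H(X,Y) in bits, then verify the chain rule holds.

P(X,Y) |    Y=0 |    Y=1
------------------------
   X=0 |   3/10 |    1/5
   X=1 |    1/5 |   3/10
H(X,Y) = 1.9710, H(X) = 1.0000, H(Y|X) = 0.9710 (all in bits)

Chain rule: H(X,Y) = H(X) + H(Y|X)

Left side — joint entropy directly:
H(X,Y) = -Σ p(x,y) log p(x,y) = 1.9710 bits

Right side — compute H(Y|X) from the conditional distributions:
P(X) = (1/2, 1/2), so H(X) = 1.0000 bits
H(Y|X) = Σ_x P(X=x) · H(Y|X=x):
  P(Y|X=0) = (3/5, 2/5), H(Y|X=0) = 0.9710, weight P(X=0) = 1/2
  P(Y|X=1) = (2/5, 3/5), H(Y|X=1) = 0.9710, weight P(X=1) = 1/2
H(Y|X) = 0.9710 bits

H(X) + H(Y|X) = 1.0000 + 0.9710 = 1.9710 bits

Both sides equal 1.9710 bits. ✓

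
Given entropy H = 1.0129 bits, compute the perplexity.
2.0180

Perplexity is 2^H (or exp(H) for natural log).

H = 1.0129 bits
Perplexity = 2^1.0129 = 2.0180

Interpretation: The model's uncertainty is equivalent to choosing uniformly among 2.0 options.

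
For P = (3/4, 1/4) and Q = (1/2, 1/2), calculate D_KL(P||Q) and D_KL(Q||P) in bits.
D_KL(P||Q) = 0.1887, D_KL(Q||P) = 0.2075

KL divergence is not symmetric: D_KL(P||Q) ≠ D_KL(Q||P) in general.

D_KL(P||Q) = 0.1887 bits
D_KL(Q||P) = 0.2075 bits

No, they are not equal!

This asymmetry is why KL divergence is not a true distance metric.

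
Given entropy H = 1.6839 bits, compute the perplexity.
3.2130

Perplexity is 2^H (or exp(H) for natural log).

H = 1.6839 bits
Perplexity = 2^1.6839 = 3.2130

Interpretation: The model's uncertainty is equivalent to choosing uniformly among 3.2 options.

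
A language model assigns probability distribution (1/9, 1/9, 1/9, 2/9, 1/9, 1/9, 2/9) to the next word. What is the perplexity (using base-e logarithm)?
6.6138

Perplexity is e^H (or exp(H) for natural log).

First, H = -Σ p log p = 1.8892 nats
Perplexity = e^1.8892 = 6.6138

Interpretation: The model's uncertainty is equivalent to choosing uniformly among 6.6 options.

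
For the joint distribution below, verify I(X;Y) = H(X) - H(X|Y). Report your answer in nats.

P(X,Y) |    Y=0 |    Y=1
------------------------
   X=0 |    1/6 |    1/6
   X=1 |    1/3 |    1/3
I(X;Y) = 0.0000 nats

Mutual information has multiple equivalent forms:
- I(X;Y) = H(X) - H(X|Y)
- I(X;Y) = H(Y) - H(Y|X)
- I(X;Y) = H(X) + H(Y) - H(X,Y)

Computing all quantities:
H(X) = 0.6365, H(Y) = 0.6931, H(X,Y) = 1.3297
H(X|Y) = 0.6365, H(Y|X) = 0.6931

Verification:
H(X) - H(X|Y) = 0.6365 - 0.6365 = 0.0000
H(Y) - H(Y|X) = 0.6931 - 0.6931 = 0.0000
H(X) + H(Y) - H(X,Y) = 0.6365 + 0.6931 - 1.3297 = 0.0000

All forms give I(X;Y) = 0.0000 nats. ✓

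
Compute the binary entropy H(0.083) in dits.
0.1242 dits

The binary entropy function is:
H(p) = -p log(p) - (1-p) log(1-p)

H(0.083) = -0.083 × log_10(0.083) - 0.917 × log_10(0.917)
H(0.083) = 0.1242 dits

Note: Binary entropy is maximized at p=0.5 (H=1 bit) and minimized at p=0 or p=1 (H=0).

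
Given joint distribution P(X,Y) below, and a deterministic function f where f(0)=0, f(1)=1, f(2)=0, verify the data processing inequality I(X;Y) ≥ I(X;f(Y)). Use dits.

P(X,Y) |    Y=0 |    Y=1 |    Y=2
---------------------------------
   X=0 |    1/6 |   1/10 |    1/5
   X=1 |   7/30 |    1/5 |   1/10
I(X;Y) = 0.0162, I(X;f(Y)) = 0.0068, inequality holds: 0.0162 ≥ 0.0068

Data Processing Inequality: For any Markov chain X → Y → Z, we have I(X;Y) ≥ I(X;Z).

Here Z = f(Y) is a deterministic function of Y, forming X → Y → Z.

Original I(X;Y) = 0.0162 dits

After applying f:
P(X,Z) where Z=f(Y):
- P(X,Z=0) = P(X,Y=0) + P(X,Y=2)
- P(X,Z=1) = P(X,Y=1)

I(X;Z) = I(X;f(Y)) = 0.0068 dits

Verification: 0.0162 ≥ 0.0068 ✓

Information cannot be created by processing; the function f can only lose information about X.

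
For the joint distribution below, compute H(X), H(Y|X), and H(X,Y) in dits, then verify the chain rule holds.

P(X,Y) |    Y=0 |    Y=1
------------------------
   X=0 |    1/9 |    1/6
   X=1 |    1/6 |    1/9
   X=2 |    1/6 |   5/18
H(X,Y) = 0.7557, H(X) = 0.4656, H(Y|X) = 0.2901 (all in dits)

Chain rule: H(X,Y) = H(X) + H(Y|X)

Left side — joint entropy directly:
H(X,Y) = -Σ p(x,y) log p(x,y) = 0.7557 dits

Right side — compute H(Y|X) from the conditional distributions:
P(X) = (5/18, 5/18, 4/9), so H(X) = 0.4656 dits
H(Y|X) = Σ_x P(X=x) · H(Y|X=x):
  P(Y|X=0) = (2/5, 3/5), H(Y|X=0) = 0.2923, weight P(X=0) = 5/18
  P(Y|X=1) = (3/5, 2/5), H(Y|X=1) = 0.2923, weight P(X=1) = 5/18
  P(Y|X=2) = (3/8, 5/8), H(Y|X=2) = 0.2873, weight P(X=2) = 4/9
H(Y|X) = 0.2901 dits

H(X) + H(Y|X) = 0.4656 + 0.2901 = 0.7557 dits

Both sides equal 0.7557 dits. ✓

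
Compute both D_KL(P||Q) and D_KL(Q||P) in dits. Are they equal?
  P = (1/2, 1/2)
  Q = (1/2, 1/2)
D_KL(P||Q) = 0.0000, D_KL(Q||P) = 0.0000

KL divergence is not symmetric: D_KL(P||Q) ≠ D_KL(Q||P) in general.

D_KL(P||Q) = 0.0000 dits
D_KL(Q||P) = 0.0000 dits

In this case they happen to be equal (to 4 decimal places).

This asymmetry is why KL divergence is not a true distance metric.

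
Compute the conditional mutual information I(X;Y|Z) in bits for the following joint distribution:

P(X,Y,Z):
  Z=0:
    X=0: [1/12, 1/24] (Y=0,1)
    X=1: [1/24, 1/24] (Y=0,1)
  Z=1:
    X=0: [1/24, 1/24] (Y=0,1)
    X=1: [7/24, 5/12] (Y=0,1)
0.0059 bits

Conditional mutual information: I(X;Y|Z) = H(X|Z) + H(Y|Z) - H(X,Y|Z)

H(Z) = 0.7383
H(X,Z) = 1.3249 → H(X|Z) = 0.5866
H(Y,Z) = 1.7179 → H(Y|Z) = 0.9797
H(X,Y,Z) = 2.2987 → H(X,Y|Z) = 1.5604

I(X;Y|Z) = 0.5866 + 0.9797 - 1.5604 = 0.0059 bits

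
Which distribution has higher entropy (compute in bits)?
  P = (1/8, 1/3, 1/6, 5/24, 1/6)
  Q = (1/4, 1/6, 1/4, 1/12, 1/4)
P

Computing entropies in bits:
H(P) = 2.2364
H(Q) = 2.2296

Distribution P has higher entropy.

Intuition: The distribution closer to uniform (more spread out) has higher entropy.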